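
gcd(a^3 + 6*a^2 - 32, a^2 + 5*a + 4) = a + 4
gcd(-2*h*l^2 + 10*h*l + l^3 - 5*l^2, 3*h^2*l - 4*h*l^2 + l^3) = l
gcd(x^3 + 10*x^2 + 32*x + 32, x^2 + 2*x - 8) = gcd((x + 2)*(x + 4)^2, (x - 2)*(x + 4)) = x + 4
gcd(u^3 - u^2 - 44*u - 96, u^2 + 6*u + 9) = u + 3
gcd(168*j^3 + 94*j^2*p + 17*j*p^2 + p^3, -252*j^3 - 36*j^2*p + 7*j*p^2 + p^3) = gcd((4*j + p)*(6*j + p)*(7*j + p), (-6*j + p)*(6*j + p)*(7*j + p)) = 42*j^2 + 13*j*p + p^2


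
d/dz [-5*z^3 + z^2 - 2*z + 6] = -15*z^2 + 2*z - 2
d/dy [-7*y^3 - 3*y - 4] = -21*y^2 - 3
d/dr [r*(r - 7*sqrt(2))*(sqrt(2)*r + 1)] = 3*sqrt(2)*r^2 - 26*r - 7*sqrt(2)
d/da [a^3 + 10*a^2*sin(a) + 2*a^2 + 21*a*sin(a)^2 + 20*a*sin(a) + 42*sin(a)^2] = 10*a^2*cos(a) + 3*a^2 + 21*a*sin(2*a) + 20*sqrt(2)*a*sin(a + pi/4) + 4*a + 20*sin(a) + 42*sin(2*a) - 21*cos(2*a)/2 + 21/2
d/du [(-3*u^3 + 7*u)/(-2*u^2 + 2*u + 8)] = (-u*(2*u - 1)*(3*u^2 - 7) + (7 - 9*u^2)*(-u^2 + u + 4))/(2*(-u^2 + u + 4)^2)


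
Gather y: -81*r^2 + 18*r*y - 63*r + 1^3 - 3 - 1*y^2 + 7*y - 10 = -81*r^2 - 63*r - y^2 + y*(18*r + 7) - 12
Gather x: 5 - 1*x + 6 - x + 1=12 - 2*x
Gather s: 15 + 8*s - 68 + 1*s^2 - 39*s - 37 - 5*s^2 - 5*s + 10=-4*s^2 - 36*s - 80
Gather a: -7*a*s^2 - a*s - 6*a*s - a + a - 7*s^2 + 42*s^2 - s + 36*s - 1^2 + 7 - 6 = a*(-7*s^2 - 7*s) + 35*s^2 + 35*s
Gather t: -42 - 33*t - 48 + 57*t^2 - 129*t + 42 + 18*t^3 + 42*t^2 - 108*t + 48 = 18*t^3 + 99*t^2 - 270*t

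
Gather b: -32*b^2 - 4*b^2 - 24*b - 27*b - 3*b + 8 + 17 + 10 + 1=-36*b^2 - 54*b + 36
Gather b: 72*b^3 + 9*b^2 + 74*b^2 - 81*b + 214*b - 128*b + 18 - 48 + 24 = 72*b^3 + 83*b^2 + 5*b - 6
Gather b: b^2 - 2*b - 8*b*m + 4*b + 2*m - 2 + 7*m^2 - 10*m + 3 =b^2 + b*(2 - 8*m) + 7*m^2 - 8*m + 1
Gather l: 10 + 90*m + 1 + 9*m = 99*m + 11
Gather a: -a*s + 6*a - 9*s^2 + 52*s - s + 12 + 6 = a*(6 - s) - 9*s^2 + 51*s + 18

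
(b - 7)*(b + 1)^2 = b^3 - 5*b^2 - 13*b - 7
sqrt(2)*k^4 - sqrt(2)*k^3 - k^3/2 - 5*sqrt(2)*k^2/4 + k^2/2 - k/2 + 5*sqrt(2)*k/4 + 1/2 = (k - 1)*(k - sqrt(2))*(k + sqrt(2)/2)*(sqrt(2)*k + 1/2)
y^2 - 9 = (y - 3)*(y + 3)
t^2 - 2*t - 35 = (t - 7)*(t + 5)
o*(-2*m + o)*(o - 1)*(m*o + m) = -2*m^2*o^3 + 2*m^2*o + m*o^4 - m*o^2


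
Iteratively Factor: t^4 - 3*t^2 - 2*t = (t + 1)*(t^3 - t^2 - 2*t) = (t + 1)^2*(t^2 - 2*t) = t*(t + 1)^2*(t - 2)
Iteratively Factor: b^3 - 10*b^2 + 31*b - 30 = (b - 3)*(b^2 - 7*b + 10) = (b - 3)*(b - 2)*(b - 5)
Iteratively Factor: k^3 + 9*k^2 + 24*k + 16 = (k + 4)*(k^2 + 5*k + 4) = (k + 1)*(k + 4)*(k + 4)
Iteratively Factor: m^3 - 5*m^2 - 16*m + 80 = (m - 4)*(m^2 - m - 20) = (m - 5)*(m - 4)*(m + 4)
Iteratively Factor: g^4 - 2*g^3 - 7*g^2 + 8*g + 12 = (g - 2)*(g^3 - 7*g - 6) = (g - 2)*(g + 2)*(g^2 - 2*g - 3) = (g - 3)*(g - 2)*(g + 2)*(g + 1)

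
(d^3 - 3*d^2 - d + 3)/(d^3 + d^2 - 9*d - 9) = (d - 1)/(d + 3)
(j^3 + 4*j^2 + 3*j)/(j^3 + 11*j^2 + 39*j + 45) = j*(j + 1)/(j^2 + 8*j + 15)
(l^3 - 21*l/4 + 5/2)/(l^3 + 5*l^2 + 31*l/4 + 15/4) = (2*l^2 - 5*l + 2)/(2*l^2 + 5*l + 3)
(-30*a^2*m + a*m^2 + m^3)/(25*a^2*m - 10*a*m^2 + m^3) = (-6*a - m)/(5*a - m)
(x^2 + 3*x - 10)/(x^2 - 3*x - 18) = (-x^2 - 3*x + 10)/(-x^2 + 3*x + 18)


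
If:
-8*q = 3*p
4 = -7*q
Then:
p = 32/21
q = -4/7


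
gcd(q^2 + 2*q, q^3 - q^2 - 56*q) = q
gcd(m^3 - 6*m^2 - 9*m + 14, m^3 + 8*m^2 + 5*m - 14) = m^2 + m - 2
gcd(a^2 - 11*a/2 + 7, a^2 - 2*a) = a - 2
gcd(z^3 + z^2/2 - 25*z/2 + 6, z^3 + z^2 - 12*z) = z^2 + z - 12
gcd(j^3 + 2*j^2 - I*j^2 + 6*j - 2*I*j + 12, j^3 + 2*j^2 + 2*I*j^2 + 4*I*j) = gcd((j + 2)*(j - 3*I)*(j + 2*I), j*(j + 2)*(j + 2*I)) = j^2 + j*(2 + 2*I) + 4*I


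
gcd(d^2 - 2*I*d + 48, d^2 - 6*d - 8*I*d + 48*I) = d - 8*I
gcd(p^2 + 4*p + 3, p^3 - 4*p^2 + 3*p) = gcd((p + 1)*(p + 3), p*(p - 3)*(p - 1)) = 1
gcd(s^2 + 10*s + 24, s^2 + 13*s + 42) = s + 6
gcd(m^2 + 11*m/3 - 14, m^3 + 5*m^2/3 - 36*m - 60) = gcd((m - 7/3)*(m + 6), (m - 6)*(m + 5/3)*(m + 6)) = m + 6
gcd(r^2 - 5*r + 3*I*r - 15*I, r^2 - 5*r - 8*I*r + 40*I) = r - 5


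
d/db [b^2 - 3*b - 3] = 2*b - 3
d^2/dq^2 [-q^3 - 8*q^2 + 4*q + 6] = -6*q - 16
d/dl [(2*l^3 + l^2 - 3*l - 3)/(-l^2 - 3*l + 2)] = (-2*l^4 - 12*l^3 + 6*l^2 - 2*l - 15)/(l^4 + 6*l^3 + 5*l^2 - 12*l + 4)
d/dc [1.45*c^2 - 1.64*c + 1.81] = 2.9*c - 1.64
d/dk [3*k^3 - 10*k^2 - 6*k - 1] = 9*k^2 - 20*k - 6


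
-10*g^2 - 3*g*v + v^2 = (-5*g + v)*(2*g + v)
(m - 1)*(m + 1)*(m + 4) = m^3 + 4*m^2 - m - 4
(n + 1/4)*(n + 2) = n^2 + 9*n/4 + 1/2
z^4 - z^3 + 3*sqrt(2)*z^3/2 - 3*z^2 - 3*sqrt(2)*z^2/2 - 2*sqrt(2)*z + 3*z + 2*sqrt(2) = (z - 1)*(z - sqrt(2))*(z + sqrt(2)/2)*(z + 2*sqrt(2))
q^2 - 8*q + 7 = (q - 7)*(q - 1)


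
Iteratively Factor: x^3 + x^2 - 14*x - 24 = (x - 4)*(x^2 + 5*x + 6) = (x - 4)*(x + 3)*(x + 2)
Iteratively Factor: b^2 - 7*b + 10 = (b - 2)*(b - 5)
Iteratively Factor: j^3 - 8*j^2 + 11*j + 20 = (j + 1)*(j^2 - 9*j + 20) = (j - 4)*(j + 1)*(j - 5)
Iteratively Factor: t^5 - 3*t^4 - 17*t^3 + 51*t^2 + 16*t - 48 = (t - 1)*(t^4 - 2*t^3 - 19*t^2 + 32*t + 48) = (t - 1)*(t + 1)*(t^3 - 3*t^2 - 16*t + 48) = (t - 1)*(t + 1)*(t + 4)*(t^2 - 7*t + 12) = (t - 3)*(t - 1)*(t + 1)*(t + 4)*(t - 4)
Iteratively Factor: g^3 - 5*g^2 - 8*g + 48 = (g + 3)*(g^2 - 8*g + 16) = (g - 4)*(g + 3)*(g - 4)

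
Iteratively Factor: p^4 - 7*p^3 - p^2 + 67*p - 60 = (p - 4)*(p^3 - 3*p^2 - 13*p + 15) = (p - 5)*(p - 4)*(p^2 + 2*p - 3) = (p - 5)*(p - 4)*(p - 1)*(p + 3)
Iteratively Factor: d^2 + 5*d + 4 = (d + 1)*(d + 4)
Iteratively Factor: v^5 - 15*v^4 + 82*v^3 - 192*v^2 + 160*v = (v)*(v^4 - 15*v^3 + 82*v^2 - 192*v + 160) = v*(v - 5)*(v^3 - 10*v^2 + 32*v - 32) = v*(v - 5)*(v - 4)*(v^2 - 6*v + 8) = v*(v - 5)*(v - 4)^2*(v - 2)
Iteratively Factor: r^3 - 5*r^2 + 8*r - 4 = (r - 2)*(r^2 - 3*r + 2) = (r - 2)^2*(r - 1)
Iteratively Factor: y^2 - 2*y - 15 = (y - 5)*(y + 3)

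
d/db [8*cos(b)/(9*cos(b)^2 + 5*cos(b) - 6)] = 24*(3*cos(b)^2 + 2)*sin(b)/(-9*sin(b)^2 + 5*cos(b) + 3)^2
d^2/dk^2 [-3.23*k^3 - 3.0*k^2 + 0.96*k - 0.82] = -19.38*k - 6.0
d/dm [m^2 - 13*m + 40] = 2*m - 13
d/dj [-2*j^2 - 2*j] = -4*j - 2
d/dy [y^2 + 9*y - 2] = 2*y + 9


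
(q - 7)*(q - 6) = q^2 - 13*q + 42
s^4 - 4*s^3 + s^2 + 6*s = s*(s - 3)*(s - 2)*(s + 1)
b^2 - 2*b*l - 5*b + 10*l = (b - 5)*(b - 2*l)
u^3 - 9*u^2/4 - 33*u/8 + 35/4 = (u - 5/2)*(u - 7/4)*(u + 2)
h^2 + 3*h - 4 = (h - 1)*(h + 4)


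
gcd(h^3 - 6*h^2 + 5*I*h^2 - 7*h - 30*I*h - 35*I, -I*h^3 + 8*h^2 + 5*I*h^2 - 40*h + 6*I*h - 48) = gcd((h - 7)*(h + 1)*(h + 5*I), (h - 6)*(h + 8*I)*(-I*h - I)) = h + 1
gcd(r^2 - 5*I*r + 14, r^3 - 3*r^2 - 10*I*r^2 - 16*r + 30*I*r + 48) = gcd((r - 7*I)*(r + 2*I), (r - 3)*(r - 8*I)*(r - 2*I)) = 1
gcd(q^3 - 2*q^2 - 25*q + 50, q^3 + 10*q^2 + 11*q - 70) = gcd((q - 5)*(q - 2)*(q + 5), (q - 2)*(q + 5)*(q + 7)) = q^2 + 3*q - 10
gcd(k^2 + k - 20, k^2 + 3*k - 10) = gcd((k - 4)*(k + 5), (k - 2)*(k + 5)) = k + 5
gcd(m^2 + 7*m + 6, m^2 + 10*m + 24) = m + 6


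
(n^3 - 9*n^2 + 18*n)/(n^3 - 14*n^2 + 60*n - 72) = n*(n - 3)/(n^2 - 8*n + 12)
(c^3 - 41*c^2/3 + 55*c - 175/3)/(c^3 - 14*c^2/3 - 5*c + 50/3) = (c - 7)/(c + 2)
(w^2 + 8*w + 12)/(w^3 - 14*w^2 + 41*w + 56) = (w^2 + 8*w + 12)/(w^3 - 14*w^2 + 41*w + 56)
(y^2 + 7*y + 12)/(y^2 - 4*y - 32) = (y + 3)/(y - 8)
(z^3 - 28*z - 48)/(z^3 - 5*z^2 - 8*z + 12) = (z + 4)/(z - 1)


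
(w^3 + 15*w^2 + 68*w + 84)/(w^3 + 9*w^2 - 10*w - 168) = (w + 2)/(w - 4)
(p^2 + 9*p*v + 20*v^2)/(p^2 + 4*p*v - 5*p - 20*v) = (p + 5*v)/(p - 5)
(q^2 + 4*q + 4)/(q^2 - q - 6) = (q + 2)/(q - 3)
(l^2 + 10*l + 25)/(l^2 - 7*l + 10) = (l^2 + 10*l + 25)/(l^2 - 7*l + 10)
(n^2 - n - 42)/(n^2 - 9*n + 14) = (n + 6)/(n - 2)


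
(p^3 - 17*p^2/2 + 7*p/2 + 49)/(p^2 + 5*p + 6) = (2*p^2 - 21*p + 49)/(2*(p + 3))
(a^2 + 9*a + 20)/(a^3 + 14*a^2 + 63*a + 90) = (a + 4)/(a^2 + 9*a + 18)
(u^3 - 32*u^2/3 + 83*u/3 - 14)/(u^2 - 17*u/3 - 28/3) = (3*u^2 - 11*u + 6)/(3*u + 4)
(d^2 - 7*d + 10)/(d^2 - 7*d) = (d^2 - 7*d + 10)/(d*(d - 7))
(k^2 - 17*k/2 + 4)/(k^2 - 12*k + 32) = (k - 1/2)/(k - 4)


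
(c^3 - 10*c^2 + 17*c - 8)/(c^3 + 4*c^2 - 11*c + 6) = (c - 8)/(c + 6)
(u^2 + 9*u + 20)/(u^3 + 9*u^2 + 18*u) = (u^2 + 9*u + 20)/(u*(u^2 + 9*u + 18))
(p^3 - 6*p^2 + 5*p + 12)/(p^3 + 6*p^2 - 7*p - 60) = (p^2 - 3*p - 4)/(p^2 + 9*p + 20)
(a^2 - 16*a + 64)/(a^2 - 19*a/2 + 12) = 2*(a - 8)/(2*a - 3)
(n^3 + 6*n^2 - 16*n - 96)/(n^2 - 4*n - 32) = (n^2 + 2*n - 24)/(n - 8)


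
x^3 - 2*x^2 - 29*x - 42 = (x - 7)*(x + 2)*(x + 3)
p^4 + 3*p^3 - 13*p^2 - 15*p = p*(p - 3)*(p + 1)*(p + 5)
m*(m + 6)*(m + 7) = m^3 + 13*m^2 + 42*m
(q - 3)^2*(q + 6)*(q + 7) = q^4 + 7*q^3 - 27*q^2 - 135*q + 378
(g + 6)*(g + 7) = g^2 + 13*g + 42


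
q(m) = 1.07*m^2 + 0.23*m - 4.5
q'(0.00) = 0.23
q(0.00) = -4.50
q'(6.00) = 13.07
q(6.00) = 35.40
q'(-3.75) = -7.80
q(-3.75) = 9.68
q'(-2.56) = -5.25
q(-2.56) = 1.92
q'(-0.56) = -0.97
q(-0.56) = -4.29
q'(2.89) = 6.41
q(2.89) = 5.10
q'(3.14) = 6.95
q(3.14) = 6.77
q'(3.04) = 6.74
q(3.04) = 6.09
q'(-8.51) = -17.98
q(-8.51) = 71.03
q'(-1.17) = -2.27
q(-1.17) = -3.30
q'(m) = 2.14*m + 0.23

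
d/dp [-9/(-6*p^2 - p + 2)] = 9*(-12*p - 1)/(6*p^2 + p - 2)^2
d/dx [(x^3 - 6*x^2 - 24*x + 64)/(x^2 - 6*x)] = (x^4 - 12*x^3 + 60*x^2 - 128*x + 384)/(x^2*(x^2 - 12*x + 36))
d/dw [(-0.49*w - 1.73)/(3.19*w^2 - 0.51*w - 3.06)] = (1.5631*w^2 + 11.0374*w + 0.6171)/(10.1761*w^4 - 3.2538*w^3 - 19.2627*w^2 + 3.1212*w + 9.3636)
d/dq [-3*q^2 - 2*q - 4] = -6*q - 2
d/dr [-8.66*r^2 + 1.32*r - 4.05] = 1.32 - 17.32*r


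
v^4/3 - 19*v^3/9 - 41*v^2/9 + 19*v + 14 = (v/3 + 1)*(v - 7)*(v - 3)*(v + 2/3)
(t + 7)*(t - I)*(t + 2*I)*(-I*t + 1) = -I*t^4 + 2*t^3 - 7*I*t^3 + 14*t^2 - I*t^2 + 2*t - 7*I*t + 14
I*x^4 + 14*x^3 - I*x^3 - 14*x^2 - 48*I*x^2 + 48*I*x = x*(x - 8*I)*(x - 6*I)*(I*x - I)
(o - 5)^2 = o^2 - 10*o + 25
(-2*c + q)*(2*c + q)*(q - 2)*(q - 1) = -4*c^2*q^2 + 12*c^2*q - 8*c^2 + q^4 - 3*q^3 + 2*q^2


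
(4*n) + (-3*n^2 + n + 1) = -3*n^2 + 5*n + 1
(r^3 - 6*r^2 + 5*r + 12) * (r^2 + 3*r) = r^5 - 3*r^4 - 13*r^3 + 27*r^2 + 36*r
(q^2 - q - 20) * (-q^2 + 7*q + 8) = -q^4 + 8*q^3 + 21*q^2 - 148*q - 160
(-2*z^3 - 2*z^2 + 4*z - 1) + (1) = -2*z^3 - 2*z^2 + 4*z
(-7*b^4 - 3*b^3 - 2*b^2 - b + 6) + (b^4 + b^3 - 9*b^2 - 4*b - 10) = -6*b^4 - 2*b^3 - 11*b^2 - 5*b - 4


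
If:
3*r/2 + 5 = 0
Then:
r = -10/3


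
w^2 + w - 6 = (w - 2)*(w + 3)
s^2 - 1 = (s - 1)*(s + 1)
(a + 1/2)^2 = a^2 + a + 1/4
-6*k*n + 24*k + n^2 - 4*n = (-6*k + n)*(n - 4)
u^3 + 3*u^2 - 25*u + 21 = (u - 3)*(u - 1)*(u + 7)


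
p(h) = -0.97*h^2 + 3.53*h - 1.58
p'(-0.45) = 4.40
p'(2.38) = -1.09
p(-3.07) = -21.56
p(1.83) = 1.63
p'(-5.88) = 14.94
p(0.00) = -1.58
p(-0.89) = -5.49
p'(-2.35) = 8.09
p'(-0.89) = 5.26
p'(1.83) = -0.02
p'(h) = 3.53 - 1.94*h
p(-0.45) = -3.36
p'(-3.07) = 9.49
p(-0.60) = -4.05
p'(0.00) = 3.53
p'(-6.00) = 15.17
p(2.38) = 1.33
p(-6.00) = -57.68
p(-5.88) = -55.87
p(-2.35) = -15.23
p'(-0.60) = 4.69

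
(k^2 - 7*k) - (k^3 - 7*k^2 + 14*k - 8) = -k^3 + 8*k^2 - 21*k + 8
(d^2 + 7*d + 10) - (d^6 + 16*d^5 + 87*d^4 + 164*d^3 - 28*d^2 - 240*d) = -d^6 - 16*d^5 - 87*d^4 - 164*d^3 + 29*d^2 + 247*d + 10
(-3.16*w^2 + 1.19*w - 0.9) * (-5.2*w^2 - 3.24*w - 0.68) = 16.432*w^4 + 4.0504*w^3 + 2.9732*w^2 + 2.1068*w + 0.612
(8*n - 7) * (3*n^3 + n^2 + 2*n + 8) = 24*n^4 - 13*n^3 + 9*n^2 + 50*n - 56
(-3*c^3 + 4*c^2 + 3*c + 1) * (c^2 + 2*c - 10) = -3*c^5 - 2*c^4 + 41*c^3 - 33*c^2 - 28*c - 10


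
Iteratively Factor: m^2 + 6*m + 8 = (m + 2)*(m + 4)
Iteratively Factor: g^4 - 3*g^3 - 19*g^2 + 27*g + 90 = (g + 2)*(g^3 - 5*g^2 - 9*g + 45) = (g - 3)*(g + 2)*(g^2 - 2*g - 15) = (g - 5)*(g - 3)*(g + 2)*(g + 3)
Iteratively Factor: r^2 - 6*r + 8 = (r - 4)*(r - 2)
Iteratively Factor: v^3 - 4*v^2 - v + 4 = (v + 1)*(v^2 - 5*v + 4) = (v - 1)*(v + 1)*(v - 4)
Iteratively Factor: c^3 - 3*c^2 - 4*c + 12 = (c - 2)*(c^2 - c - 6) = (c - 2)*(c + 2)*(c - 3)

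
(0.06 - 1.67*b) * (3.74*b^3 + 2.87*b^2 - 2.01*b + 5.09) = -6.2458*b^4 - 4.5685*b^3 + 3.5289*b^2 - 8.6209*b + 0.3054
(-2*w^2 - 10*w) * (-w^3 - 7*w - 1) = 2*w^5 + 10*w^4 + 14*w^3 + 72*w^2 + 10*w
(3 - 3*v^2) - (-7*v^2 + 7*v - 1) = 4*v^2 - 7*v + 4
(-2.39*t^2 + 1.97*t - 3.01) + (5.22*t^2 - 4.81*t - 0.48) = 2.83*t^2 - 2.84*t - 3.49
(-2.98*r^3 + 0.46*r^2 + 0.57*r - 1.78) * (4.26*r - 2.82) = -12.6948*r^4 + 10.3632*r^3 + 1.131*r^2 - 9.1902*r + 5.0196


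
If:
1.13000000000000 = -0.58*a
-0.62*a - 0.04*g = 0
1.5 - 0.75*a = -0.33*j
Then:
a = -1.95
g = 30.20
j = -8.97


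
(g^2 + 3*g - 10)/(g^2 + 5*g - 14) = (g + 5)/(g + 7)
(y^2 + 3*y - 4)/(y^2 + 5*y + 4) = (y - 1)/(y + 1)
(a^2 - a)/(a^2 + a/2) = 2*(a - 1)/(2*a + 1)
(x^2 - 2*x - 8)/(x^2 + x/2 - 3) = 2*(x - 4)/(2*x - 3)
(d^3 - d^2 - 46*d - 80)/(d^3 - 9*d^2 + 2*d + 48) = (d + 5)/(d - 3)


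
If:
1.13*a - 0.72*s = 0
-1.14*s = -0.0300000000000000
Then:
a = 0.02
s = 0.03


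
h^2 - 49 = (h - 7)*(h + 7)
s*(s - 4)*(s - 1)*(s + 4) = s^4 - s^3 - 16*s^2 + 16*s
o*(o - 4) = o^2 - 4*o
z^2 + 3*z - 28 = (z - 4)*(z + 7)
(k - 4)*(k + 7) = k^2 + 3*k - 28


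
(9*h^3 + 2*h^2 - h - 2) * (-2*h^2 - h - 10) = -18*h^5 - 13*h^4 - 90*h^3 - 15*h^2 + 12*h + 20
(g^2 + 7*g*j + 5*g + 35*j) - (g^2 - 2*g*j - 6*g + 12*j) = 9*g*j + 11*g + 23*j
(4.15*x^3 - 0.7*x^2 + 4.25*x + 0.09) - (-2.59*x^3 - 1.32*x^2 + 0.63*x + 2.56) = 6.74*x^3 + 0.62*x^2 + 3.62*x - 2.47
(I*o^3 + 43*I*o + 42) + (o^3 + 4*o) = o^3 + I*o^3 + 4*o + 43*I*o + 42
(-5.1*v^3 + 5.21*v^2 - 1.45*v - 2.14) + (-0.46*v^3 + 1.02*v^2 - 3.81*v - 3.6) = -5.56*v^3 + 6.23*v^2 - 5.26*v - 5.74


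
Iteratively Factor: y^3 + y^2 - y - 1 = (y - 1)*(y^2 + 2*y + 1) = (y - 1)*(y + 1)*(y + 1)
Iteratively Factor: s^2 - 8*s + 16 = (s - 4)*(s - 4)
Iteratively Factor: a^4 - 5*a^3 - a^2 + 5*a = (a)*(a^3 - 5*a^2 - a + 5) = a*(a - 5)*(a^2 - 1) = a*(a - 5)*(a - 1)*(a + 1)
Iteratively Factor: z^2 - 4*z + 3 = (z - 3)*(z - 1)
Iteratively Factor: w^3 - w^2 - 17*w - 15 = (w + 1)*(w^2 - 2*w - 15) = (w + 1)*(w + 3)*(w - 5)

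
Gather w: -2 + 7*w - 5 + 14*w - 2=21*w - 9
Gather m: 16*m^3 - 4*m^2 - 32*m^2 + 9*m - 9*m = 16*m^3 - 36*m^2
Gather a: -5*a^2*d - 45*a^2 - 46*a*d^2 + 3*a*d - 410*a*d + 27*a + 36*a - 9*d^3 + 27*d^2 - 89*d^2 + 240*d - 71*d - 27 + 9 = a^2*(-5*d - 45) + a*(-46*d^2 - 407*d + 63) - 9*d^3 - 62*d^2 + 169*d - 18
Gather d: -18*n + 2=2 - 18*n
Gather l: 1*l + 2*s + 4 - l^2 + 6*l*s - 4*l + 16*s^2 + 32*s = -l^2 + l*(6*s - 3) + 16*s^2 + 34*s + 4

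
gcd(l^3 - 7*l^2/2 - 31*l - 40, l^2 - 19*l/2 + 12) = l - 8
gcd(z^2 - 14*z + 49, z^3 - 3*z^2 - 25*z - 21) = z - 7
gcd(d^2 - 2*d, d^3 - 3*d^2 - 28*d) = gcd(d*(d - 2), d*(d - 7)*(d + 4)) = d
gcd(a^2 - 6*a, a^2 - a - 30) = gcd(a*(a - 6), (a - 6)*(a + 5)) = a - 6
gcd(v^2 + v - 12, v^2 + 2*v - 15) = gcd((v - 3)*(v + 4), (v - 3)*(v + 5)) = v - 3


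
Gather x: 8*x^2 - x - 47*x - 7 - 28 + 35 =8*x^2 - 48*x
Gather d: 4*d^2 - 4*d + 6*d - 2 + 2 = 4*d^2 + 2*d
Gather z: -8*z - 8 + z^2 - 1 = z^2 - 8*z - 9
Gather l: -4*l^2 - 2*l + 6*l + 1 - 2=-4*l^2 + 4*l - 1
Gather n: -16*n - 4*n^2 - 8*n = -4*n^2 - 24*n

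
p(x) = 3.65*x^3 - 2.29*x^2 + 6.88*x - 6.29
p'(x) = 10.95*x^2 - 4.58*x + 6.88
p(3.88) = 199.13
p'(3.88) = 153.96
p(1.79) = 19.62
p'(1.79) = 33.77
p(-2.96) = -141.38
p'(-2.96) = 116.38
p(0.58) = -2.36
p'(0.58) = 7.91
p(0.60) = -2.20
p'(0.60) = 8.07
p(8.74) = 2315.75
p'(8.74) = 803.30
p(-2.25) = -74.94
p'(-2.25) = 72.62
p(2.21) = 37.13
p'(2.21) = 50.24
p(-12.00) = -6725.81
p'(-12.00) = 1638.64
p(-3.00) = -146.09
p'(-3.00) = 119.17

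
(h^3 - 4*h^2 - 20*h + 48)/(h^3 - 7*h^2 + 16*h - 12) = (h^2 - 2*h - 24)/(h^2 - 5*h + 6)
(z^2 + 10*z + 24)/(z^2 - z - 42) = (z + 4)/(z - 7)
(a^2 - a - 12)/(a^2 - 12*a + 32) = (a + 3)/(a - 8)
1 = 1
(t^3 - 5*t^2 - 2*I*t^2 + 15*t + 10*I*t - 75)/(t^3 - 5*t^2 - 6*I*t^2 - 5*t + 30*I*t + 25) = (t + 3*I)/(t - I)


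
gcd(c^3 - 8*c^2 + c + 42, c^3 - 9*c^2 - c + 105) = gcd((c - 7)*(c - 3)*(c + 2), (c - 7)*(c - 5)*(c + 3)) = c - 7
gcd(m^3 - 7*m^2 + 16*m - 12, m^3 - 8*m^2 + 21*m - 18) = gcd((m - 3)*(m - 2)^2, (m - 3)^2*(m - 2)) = m^2 - 5*m + 6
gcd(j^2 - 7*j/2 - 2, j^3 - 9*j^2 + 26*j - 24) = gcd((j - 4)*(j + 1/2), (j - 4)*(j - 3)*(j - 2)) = j - 4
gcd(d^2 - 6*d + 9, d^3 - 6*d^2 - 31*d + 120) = d - 3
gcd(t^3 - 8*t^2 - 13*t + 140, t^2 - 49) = t - 7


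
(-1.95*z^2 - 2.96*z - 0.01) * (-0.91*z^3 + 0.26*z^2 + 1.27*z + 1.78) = 1.7745*z^5 + 2.1866*z^4 - 3.237*z^3 - 7.2328*z^2 - 5.2815*z - 0.0178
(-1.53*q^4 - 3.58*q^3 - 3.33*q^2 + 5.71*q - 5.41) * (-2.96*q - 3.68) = 4.5288*q^5 + 16.2272*q^4 + 23.0312*q^3 - 4.6472*q^2 - 4.9992*q + 19.9088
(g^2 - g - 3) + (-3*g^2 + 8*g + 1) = -2*g^2 + 7*g - 2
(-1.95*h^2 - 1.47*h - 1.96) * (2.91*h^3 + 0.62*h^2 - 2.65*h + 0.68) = -5.6745*h^5 - 5.4867*h^4 - 1.4475*h^3 + 1.3543*h^2 + 4.1944*h - 1.3328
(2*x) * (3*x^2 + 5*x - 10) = 6*x^3 + 10*x^2 - 20*x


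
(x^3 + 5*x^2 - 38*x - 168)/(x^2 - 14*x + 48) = (x^2 + 11*x + 28)/(x - 8)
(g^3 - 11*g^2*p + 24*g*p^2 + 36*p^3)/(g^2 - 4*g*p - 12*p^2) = (g^2 - 5*g*p - 6*p^2)/(g + 2*p)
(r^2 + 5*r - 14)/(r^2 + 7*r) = (r - 2)/r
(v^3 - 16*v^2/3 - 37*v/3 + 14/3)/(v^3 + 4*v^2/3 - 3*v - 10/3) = (3*v^2 - 22*v + 7)/(3*v^2 - 2*v - 5)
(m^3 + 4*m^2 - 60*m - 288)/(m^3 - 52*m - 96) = (m + 6)/(m + 2)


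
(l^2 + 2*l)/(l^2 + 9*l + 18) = l*(l + 2)/(l^2 + 9*l + 18)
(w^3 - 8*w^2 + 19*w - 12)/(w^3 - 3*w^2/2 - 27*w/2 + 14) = 2*(w - 3)/(2*w + 7)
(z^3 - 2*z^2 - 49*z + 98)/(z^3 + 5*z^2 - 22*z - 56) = (z^2 - 9*z + 14)/(z^2 - 2*z - 8)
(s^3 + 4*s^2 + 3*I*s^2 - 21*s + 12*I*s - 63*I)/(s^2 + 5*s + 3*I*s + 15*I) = (s^2 + 4*s - 21)/(s + 5)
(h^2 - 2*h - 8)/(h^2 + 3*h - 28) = (h + 2)/(h + 7)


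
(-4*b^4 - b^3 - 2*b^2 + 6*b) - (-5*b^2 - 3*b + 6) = -4*b^4 - b^3 + 3*b^2 + 9*b - 6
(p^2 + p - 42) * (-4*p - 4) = -4*p^3 - 8*p^2 + 164*p + 168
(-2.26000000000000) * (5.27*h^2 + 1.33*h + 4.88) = -11.9102*h^2 - 3.0058*h - 11.0288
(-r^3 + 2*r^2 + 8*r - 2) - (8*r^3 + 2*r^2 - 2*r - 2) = -9*r^3 + 10*r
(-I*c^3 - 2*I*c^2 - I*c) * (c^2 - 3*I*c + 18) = -I*c^5 - 3*c^4 - 2*I*c^4 - 6*c^3 - 19*I*c^3 - 3*c^2 - 36*I*c^2 - 18*I*c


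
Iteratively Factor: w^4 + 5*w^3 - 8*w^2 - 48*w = (w)*(w^3 + 5*w^2 - 8*w - 48) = w*(w + 4)*(w^2 + w - 12) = w*(w - 3)*(w + 4)*(w + 4)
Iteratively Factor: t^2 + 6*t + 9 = (t + 3)*(t + 3)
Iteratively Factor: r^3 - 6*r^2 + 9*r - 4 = (r - 1)*(r^2 - 5*r + 4) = (r - 1)^2*(r - 4)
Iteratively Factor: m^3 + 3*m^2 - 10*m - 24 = (m + 2)*(m^2 + m - 12) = (m + 2)*(m + 4)*(m - 3)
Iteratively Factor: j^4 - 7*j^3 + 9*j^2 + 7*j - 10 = (j + 1)*(j^3 - 8*j^2 + 17*j - 10) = (j - 1)*(j + 1)*(j^2 - 7*j + 10) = (j - 2)*(j - 1)*(j + 1)*(j - 5)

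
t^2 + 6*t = t*(t + 6)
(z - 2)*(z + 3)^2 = z^3 + 4*z^2 - 3*z - 18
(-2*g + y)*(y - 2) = -2*g*y + 4*g + y^2 - 2*y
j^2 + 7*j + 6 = (j + 1)*(j + 6)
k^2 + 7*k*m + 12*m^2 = (k + 3*m)*(k + 4*m)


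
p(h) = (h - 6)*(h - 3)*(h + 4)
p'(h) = (h - 6)*(h - 3) + (h - 6)*(h + 4) + (h - 3)*(h + 4)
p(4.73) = -19.18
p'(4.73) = 1.82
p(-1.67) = 83.46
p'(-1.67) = 7.07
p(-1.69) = 83.31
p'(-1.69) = 7.47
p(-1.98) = 80.28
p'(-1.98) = 13.56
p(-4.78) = -65.42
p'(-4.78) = 98.35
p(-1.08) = 84.35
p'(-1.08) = -3.70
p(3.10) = -2.06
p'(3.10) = -20.17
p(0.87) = 53.21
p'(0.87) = -24.43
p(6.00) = 0.00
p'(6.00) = 30.00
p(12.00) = 864.00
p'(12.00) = 294.00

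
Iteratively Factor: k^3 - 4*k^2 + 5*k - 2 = (k - 1)*(k^2 - 3*k + 2) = (k - 2)*(k - 1)*(k - 1)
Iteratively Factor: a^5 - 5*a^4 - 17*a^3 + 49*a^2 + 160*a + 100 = (a - 5)*(a^4 - 17*a^2 - 36*a - 20) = (a - 5)*(a + 1)*(a^3 - a^2 - 16*a - 20) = (a - 5)*(a + 1)*(a + 2)*(a^2 - 3*a - 10) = (a - 5)^2*(a + 1)*(a + 2)*(a + 2)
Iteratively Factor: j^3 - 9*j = (j + 3)*(j^2 - 3*j) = (j - 3)*(j + 3)*(j)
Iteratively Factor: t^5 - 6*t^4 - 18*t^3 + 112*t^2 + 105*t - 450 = (t + 3)*(t^4 - 9*t^3 + 9*t^2 + 85*t - 150) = (t - 5)*(t + 3)*(t^3 - 4*t^2 - 11*t + 30) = (t - 5)*(t - 2)*(t + 3)*(t^2 - 2*t - 15) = (t - 5)*(t - 2)*(t + 3)^2*(t - 5)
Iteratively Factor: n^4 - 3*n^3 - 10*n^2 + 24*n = (n - 2)*(n^3 - n^2 - 12*n) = (n - 4)*(n - 2)*(n^2 + 3*n) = n*(n - 4)*(n - 2)*(n + 3)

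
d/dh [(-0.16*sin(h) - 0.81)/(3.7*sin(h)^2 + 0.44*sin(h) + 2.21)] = (0.592*sin(h)^2 + 5.994*sin(h) + 0.00280000000000002)*cos(h)/(13.69*sin(h)^4 + 3.256*sin(h)^3 + 16.5476*sin(h)^2 + 1.9448*sin(h) + 4.8841)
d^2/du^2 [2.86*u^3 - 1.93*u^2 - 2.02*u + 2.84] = 17.16*u - 3.86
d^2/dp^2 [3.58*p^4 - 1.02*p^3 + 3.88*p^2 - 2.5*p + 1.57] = 42.96*p^2 - 6.12*p + 7.76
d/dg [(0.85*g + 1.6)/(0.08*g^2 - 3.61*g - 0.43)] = (-0.068*g^2 - 0.256*g + 5.4105)/(0.0064*g^4 - 0.5776*g^3 + 12.9633*g^2 + 3.1046*g + 0.1849)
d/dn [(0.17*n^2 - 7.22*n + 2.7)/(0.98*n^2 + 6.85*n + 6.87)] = (8.2401*n^2 - 2.9562*n - 68.0964)/(0.9604*n^4 + 13.426*n^3 + 60.3877*n^2 + 94.119*n + 47.1969)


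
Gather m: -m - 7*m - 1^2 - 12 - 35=-8*m - 48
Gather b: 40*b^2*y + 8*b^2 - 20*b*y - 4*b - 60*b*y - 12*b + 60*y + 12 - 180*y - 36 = b^2*(40*y + 8) + b*(-80*y - 16) - 120*y - 24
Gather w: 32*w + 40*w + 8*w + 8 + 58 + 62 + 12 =80*w + 140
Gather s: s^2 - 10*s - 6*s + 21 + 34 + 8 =s^2 - 16*s + 63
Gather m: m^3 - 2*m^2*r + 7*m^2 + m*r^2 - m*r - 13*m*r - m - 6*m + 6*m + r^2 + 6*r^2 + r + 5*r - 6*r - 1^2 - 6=m^3 + m^2*(7 - 2*r) + m*(r^2 - 14*r - 1) + 7*r^2 - 7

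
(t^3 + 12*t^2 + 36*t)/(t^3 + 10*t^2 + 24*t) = (t + 6)/(t + 4)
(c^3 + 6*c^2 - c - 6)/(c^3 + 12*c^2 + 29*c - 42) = (c + 1)/(c + 7)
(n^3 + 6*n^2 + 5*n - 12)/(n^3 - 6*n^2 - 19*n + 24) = (n + 4)/(n - 8)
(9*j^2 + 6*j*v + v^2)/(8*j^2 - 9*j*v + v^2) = (9*j^2 + 6*j*v + v^2)/(8*j^2 - 9*j*v + v^2)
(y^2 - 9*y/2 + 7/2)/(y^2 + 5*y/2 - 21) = (y - 1)/(y + 6)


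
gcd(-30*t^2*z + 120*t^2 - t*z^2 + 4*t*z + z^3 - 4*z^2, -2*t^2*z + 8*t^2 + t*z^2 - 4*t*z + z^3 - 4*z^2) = z - 4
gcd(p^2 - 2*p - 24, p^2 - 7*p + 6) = p - 6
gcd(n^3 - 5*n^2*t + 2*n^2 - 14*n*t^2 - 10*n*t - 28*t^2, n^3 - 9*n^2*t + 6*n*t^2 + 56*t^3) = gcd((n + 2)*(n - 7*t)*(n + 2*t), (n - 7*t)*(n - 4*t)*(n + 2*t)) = -n^2 + 5*n*t + 14*t^2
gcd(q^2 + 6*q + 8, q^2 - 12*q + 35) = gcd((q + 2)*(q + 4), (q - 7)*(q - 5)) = 1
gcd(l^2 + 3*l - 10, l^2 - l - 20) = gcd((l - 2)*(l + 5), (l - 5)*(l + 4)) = 1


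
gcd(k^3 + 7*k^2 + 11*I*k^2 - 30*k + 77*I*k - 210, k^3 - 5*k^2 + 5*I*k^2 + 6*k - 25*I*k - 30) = k + 6*I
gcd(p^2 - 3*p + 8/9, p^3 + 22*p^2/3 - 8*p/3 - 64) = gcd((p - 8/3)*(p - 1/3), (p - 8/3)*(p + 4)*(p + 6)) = p - 8/3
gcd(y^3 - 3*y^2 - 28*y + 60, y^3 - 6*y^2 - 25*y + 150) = y^2 - y - 30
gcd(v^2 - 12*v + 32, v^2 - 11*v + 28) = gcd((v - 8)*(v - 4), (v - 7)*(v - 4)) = v - 4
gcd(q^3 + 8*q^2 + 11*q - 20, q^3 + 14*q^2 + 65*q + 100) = q^2 + 9*q + 20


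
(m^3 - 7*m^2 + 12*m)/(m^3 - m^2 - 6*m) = (m - 4)/(m + 2)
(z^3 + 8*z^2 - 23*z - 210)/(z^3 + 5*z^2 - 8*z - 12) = (z^2 + 2*z - 35)/(z^2 - z - 2)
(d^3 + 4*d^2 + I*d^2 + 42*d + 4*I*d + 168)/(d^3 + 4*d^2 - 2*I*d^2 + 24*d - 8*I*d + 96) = (d + 7*I)/(d + 4*I)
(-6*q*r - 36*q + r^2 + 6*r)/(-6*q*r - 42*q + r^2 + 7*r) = (r + 6)/(r + 7)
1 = 1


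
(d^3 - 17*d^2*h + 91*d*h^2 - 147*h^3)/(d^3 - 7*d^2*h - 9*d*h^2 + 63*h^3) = (d - 7*h)/(d + 3*h)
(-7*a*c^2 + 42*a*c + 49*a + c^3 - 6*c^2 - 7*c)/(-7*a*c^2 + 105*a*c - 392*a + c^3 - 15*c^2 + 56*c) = (c + 1)/(c - 8)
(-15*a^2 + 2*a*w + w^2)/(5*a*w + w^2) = (-3*a + w)/w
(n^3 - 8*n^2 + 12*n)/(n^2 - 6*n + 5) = n*(n^2 - 8*n + 12)/(n^2 - 6*n + 5)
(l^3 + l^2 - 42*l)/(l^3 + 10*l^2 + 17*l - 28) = l*(l - 6)/(l^2 + 3*l - 4)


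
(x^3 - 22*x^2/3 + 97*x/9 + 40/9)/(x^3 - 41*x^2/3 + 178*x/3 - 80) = (x + 1/3)/(x - 6)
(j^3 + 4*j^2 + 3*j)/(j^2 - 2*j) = (j^2 + 4*j + 3)/(j - 2)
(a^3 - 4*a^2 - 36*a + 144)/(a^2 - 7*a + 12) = (a^2 - 36)/(a - 3)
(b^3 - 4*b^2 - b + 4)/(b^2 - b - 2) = (b^2 - 5*b + 4)/(b - 2)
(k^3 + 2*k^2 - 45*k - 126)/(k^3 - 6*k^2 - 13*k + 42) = (k + 6)/(k - 2)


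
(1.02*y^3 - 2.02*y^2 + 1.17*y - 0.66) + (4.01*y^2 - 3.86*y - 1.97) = 1.02*y^3 + 1.99*y^2 - 2.69*y - 2.63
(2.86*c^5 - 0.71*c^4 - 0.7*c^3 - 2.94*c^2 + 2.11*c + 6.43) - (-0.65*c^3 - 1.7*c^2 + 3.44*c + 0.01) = 2.86*c^5 - 0.71*c^4 - 0.0499999999999999*c^3 - 1.24*c^2 - 1.33*c + 6.42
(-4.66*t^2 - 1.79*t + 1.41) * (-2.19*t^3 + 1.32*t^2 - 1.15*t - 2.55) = 10.2054*t^5 - 2.2311*t^4 - 0.0916999999999999*t^3 + 15.8027*t^2 + 2.943*t - 3.5955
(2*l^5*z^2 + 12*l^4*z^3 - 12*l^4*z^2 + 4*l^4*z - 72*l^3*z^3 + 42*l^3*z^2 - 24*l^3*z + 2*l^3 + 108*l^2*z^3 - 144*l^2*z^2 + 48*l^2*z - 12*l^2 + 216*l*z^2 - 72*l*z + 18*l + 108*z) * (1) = 2*l^5*z^2 + 12*l^4*z^3 - 12*l^4*z^2 + 4*l^4*z - 72*l^3*z^3 + 42*l^3*z^2 - 24*l^3*z + 2*l^3 + 108*l^2*z^3 - 144*l^2*z^2 + 48*l^2*z - 12*l^2 + 216*l*z^2 - 72*l*z + 18*l + 108*z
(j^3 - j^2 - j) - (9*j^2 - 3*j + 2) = j^3 - 10*j^2 + 2*j - 2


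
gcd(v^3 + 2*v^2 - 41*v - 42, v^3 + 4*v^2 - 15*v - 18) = v + 1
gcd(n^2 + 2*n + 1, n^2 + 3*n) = 1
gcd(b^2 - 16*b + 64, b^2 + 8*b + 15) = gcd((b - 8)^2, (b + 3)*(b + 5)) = 1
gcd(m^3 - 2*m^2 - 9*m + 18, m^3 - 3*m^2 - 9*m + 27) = m^2 - 9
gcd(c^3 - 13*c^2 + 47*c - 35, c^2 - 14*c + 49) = c - 7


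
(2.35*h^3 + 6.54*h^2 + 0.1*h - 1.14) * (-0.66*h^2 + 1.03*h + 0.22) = -1.551*h^5 - 1.8959*h^4 + 7.1872*h^3 + 2.2942*h^2 - 1.1522*h - 0.2508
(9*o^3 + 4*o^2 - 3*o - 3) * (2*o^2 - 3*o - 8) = 18*o^5 - 19*o^4 - 90*o^3 - 29*o^2 + 33*o + 24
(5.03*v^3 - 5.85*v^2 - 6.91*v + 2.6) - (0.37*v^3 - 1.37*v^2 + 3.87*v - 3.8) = 4.66*v^3 - 4.48*v^2 - 10.78*v + 6.4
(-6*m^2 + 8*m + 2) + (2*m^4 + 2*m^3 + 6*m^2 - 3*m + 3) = 2*m^4 + 2*m^3 + 5*m + 5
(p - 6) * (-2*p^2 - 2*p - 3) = -2*p^3 + 10*p^2 + 9*p + 18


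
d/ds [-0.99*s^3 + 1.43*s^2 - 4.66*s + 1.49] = -2.97*s^2 + 2.86*s - 4.66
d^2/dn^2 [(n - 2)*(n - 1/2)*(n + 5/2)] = 6*n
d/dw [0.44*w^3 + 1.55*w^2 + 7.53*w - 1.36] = 1.32*w^2 + 3.1*w + 7.53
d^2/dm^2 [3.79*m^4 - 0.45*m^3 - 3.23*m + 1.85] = m*(45.48*m - 2.7)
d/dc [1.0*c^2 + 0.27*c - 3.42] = 2.0*c + 0.27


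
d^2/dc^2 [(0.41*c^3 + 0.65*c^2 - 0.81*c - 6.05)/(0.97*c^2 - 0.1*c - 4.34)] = (-8.88178419700125e-16*c^5 + 2.062078*c^3 - 16.66881*c^2 + 29.397048*c - 25.87022)/(0.912673*c^6 - 0.28227*c^5 - 12.221418*c^4 + 2.52488*c^3 + 54.681396*c^2 - 5.65068*c - 81.746504)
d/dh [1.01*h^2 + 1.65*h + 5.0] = 2.02*h + 1.65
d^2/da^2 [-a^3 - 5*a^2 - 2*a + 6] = -6*a - 10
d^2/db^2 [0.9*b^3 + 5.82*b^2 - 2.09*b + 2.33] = 5.4*b + 11.64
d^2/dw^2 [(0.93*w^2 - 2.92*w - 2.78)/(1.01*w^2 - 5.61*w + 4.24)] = (-8.88178419700125e-16*w^4 + 4.58156200000001*w^3 - 40.91106*w^2 + 169.538196*w - 256.648972)/(1.030301*w^6 - 17.168283*w^5 + 108.336135*w^4 - 320.704065*w^3 + 454.79724*w^2 - 302.563008*w + 76.225024)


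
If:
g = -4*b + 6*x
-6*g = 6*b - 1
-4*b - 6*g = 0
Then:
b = 1/2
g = -1/3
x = 5/18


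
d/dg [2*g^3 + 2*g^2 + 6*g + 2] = 6*g^2 + 4*g + 6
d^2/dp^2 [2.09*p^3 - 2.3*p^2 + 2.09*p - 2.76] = 12.54*p - 4.6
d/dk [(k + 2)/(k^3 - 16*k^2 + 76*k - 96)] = (k^3 - 16*k^2 + 76*k - (k + 2)*(3*k^2 - 32*k + 76) - 96)/(k^3 - 16*k^2 + 76*k - 96)^2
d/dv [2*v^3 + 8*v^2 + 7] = 2*v*(3*v + 8)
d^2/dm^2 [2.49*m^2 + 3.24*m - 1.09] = 4.98000000000000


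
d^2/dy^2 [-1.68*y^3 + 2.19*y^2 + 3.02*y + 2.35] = 4.38 - 10.08*y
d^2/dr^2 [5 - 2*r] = 0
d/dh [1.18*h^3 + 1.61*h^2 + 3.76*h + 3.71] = 3.54*h^2 + 3.22*h + 3.76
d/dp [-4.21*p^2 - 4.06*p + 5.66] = -8.42*p - 4.06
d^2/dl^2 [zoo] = 0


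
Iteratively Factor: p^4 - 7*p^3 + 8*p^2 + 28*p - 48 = (p - 4)*(p^3 - 3*p^2 - 4*p + 12) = (p - 4)*(p - 3)*(p^2 - 4) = (p - 4)*(p - 3)*(p + 2)*(p - 2)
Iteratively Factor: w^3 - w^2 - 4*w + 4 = (w + 2)*(w^2 - 3*w + 2) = (w - 2)*(w + 2)*(w - 1)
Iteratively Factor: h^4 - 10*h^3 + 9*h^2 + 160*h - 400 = (h + 4)*(h^3 - 14*h^2 + 65*h - 100) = (h - 5)*(h + 4)*(h^2 - 9*h + 20) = (h - 5)*(h - 4)*(h + 4)*(h - 5)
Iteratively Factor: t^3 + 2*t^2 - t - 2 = (t + 2)*(t^2 - 1) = (t - 1)*(t + 2)*(t + 1)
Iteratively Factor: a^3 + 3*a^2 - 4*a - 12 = (a + 2)*(a^2 + a - 6) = (a + 2)*(a + 3)*(a - 2)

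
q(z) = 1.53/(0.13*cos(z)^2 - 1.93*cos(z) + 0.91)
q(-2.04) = 0.85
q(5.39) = -6.15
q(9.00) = 0.55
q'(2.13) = -0.69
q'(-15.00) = 0.35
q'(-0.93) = 55.88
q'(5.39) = 34.00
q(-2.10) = 0.80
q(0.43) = -2.08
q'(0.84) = -19.51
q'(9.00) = -0.18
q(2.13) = 0.78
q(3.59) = 0.56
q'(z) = 1.53*(0.26*sin(z)*cos(z) - 1.93*sin(z))/(0.13*cos(z)^2 - 1.93*cos(z) + 0.91)^2 = (0.3978*cos(z) - 2.9529)*sin(z)/(0.13*cos(z)^2 - 1.93*cos(z) + 0.91)^2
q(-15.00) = 0.62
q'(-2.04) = 0.85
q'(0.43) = -1.99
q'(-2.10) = 0.74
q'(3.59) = 0.19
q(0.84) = -4.78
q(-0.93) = -7.75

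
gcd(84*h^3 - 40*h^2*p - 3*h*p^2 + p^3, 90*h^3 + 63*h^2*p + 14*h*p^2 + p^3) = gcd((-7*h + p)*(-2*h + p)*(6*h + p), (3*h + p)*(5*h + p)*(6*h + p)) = 6*h + p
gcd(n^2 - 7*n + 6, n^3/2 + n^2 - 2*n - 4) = 1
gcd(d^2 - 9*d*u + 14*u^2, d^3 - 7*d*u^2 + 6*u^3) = -d + 2*u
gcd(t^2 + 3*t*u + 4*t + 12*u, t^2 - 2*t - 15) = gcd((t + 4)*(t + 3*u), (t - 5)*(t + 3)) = 1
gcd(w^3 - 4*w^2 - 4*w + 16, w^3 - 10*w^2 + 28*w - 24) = w - 2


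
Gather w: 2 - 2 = 0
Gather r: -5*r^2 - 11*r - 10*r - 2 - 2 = -5*r^2 - 21*r - 4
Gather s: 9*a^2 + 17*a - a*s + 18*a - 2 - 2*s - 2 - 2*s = 9*a^2 + 35*a + s*(-a - 4) - 4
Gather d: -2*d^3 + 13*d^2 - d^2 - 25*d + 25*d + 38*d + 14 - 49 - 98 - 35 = -2*d^3 + 12*d^2 + 38*d - 168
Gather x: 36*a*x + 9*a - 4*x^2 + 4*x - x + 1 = 9*a - 4*x^2 + x*(36*a + 3) + 1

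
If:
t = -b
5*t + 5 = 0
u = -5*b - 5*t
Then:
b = 1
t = -1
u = 0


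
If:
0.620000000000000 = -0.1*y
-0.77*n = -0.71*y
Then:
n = -5.72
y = -6.20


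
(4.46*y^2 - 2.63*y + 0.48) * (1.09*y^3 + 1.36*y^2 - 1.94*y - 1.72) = 4.8614*y^5 + 3.1989*y^4 - 11.706*y^3 - 1.9162*y^2 + 3.5924*y - 0.8256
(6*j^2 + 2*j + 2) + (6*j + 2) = 6*j^2 + 8*j + 4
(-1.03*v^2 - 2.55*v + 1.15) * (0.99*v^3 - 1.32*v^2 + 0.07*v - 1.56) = -1.0197*v^5 - 1.1649*v^4 + 4.4324*v^3 - 0.0896999999999999*v^2 + 4.0585*v - 1.794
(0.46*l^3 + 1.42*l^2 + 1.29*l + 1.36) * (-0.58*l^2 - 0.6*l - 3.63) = -0.2668*l^5 - 1.0996*l^4 - 3.27*l^3 - 6.7174*l^2 - 5.4987*l - 4.9368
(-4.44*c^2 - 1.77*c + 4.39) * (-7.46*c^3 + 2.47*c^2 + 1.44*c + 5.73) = 33.1224*c^5 + 2.2374*c^4 - 43.5149*c^3 - 17.1467*c^2 - 3.8205*c + 25.1547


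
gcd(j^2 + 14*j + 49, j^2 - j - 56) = j + 7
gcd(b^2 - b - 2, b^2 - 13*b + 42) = 1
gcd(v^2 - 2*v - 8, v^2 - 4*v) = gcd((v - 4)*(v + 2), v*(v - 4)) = v - 4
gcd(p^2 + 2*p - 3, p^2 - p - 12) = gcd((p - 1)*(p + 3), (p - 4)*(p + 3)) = p + 3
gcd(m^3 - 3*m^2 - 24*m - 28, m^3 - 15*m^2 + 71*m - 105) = m - 7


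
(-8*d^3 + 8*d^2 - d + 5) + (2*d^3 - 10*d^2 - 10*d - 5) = -6*d^3 - 2*d^2 - 11*d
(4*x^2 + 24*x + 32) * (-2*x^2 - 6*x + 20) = -8*x^4 - 72*x^3 - 128*x^2 + 288*x + 640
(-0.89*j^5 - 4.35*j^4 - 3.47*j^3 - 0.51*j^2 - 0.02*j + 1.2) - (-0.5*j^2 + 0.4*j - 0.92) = -0.89*j^5 - 4.35*j^4 - 3.47*j^3 - 0.01*j^2 - 0.42*j + 2.12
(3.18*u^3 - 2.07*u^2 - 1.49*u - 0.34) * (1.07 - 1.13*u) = -3.5934*u^4 + 5.7417*u^3 - 0.5312*u^2 - 1.2101*u - 0.3638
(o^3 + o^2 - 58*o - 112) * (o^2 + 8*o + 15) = o^5 + 9*o^4 - 35*o^3 - 561*o^2 - 1766*o - 1680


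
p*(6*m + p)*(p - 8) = 6*m*p^2 - 48*m*p + p^3 - 8*p^2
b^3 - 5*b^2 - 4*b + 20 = (b - 5)*(b - 2)*(b + 2)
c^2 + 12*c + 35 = (c + 5)*(c + 7)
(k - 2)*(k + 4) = k^2 + 2*k - 8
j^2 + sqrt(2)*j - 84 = (j - 6*sqrt(2))*(j + 7*sqrt(2))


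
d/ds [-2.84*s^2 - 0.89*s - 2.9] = -5.68*s - 0.89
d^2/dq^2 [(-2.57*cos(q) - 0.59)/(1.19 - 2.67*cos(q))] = (12.371712*sin(q)^2 - 5.513984*cos(q) + 12.371712)/(19.034163*cos(q)^3 - 25.450173*cos(q)^2 + 11.342961*cos(q) - 1.685159)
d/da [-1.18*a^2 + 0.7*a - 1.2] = 0.7 - 2.36*a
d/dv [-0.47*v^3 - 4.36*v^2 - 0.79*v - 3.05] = -1.41*v^2 - 8.72*v - 0.79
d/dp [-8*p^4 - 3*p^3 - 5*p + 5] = -32*p^3 - 9*p^2 - 5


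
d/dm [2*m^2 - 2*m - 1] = 4*m - 2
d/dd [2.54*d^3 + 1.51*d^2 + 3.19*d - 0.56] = 7.62*d^2 + 3.02*d + 3.19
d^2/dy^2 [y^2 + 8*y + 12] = 2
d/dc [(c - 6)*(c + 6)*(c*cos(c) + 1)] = -c^3*sin(c) + 3*c^2*cos(c) + 36*c*sin(c) + 2*c - 36*cos(c)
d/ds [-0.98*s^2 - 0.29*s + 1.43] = -1.96*s - 0.29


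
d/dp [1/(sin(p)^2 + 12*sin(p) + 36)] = -2*cos(p)/(sin(p) + 6)^3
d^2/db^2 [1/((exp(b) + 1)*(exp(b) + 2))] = (4*exp(3*b) + 9*exp(2*b) + exp(b) - 6)*exp(b)/(exp(6*b) + 9*exp(5*b) + 33*exp(4*b) + 63*exp(3*b) + 66*exp(2*b) + 36*exp(b) + 8)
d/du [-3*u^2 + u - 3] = 1 - 6*u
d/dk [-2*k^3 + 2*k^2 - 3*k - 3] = -6*k^2 + 4*k - 3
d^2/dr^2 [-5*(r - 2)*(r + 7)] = -10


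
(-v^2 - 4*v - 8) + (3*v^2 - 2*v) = 2*v^2 - 6*v - 8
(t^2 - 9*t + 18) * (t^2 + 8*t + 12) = t^4 - t^3 - 42*t^2 + 36*t + 216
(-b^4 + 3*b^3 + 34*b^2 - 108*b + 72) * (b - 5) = -b^5 + 8*b^4 + 19*b^3 - 278*b^2 + 612*b - 360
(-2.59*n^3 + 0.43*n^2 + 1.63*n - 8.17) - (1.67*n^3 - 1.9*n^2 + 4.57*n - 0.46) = -4.26*n^3 + 2.33*n^2 - 2.94*n - 7.71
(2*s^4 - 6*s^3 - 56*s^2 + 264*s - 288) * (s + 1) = 2*s^5 - 4*s^4 - 62*s^3 + 208*s^2 - 24*s - 288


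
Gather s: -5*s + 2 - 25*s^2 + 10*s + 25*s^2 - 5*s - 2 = 0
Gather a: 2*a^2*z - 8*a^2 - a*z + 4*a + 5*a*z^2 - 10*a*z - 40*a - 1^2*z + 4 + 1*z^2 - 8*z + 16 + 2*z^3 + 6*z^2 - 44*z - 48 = a^2*(2*z - 8) + a*(5*z^2 - 11*z - 36) + 2*z^3 + 7*z^2 - 53*z - 28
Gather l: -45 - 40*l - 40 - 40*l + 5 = -80*l - 80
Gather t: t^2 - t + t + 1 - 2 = t^2 - 1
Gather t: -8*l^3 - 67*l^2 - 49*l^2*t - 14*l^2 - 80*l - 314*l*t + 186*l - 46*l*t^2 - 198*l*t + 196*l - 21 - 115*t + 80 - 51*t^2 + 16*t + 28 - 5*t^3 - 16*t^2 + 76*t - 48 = -8*l^3 - 81*l^2 + 302*l - 5*t^3 + t^2*(-46*l - 67) + t*(-49*l^2 - 512*l - 23) + 39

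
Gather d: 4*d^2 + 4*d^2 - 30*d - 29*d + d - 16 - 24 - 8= 8*d^2 - 58*d - 48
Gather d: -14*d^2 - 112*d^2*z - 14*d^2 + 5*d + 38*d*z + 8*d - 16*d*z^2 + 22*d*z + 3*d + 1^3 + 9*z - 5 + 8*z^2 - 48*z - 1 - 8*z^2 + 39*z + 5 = d^2*(-112*z - 28) + d*(-16*z^2 + 60*z + 16)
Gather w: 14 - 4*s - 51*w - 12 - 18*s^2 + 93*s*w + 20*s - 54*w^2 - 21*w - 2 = -18*s^2 + 16*s - 54*w^2 + w*(93*s - 72)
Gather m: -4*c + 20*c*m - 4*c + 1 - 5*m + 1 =-8*c + m*(20*c - 5) + 2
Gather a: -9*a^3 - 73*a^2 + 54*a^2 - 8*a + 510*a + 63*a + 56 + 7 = -9*a^3 - 19*a^2 + 565*a + 63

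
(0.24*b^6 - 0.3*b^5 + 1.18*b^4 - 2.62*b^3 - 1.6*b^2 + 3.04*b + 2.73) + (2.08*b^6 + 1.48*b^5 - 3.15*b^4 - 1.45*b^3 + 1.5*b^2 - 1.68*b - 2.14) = 2.32*b^6 + 1.18*b^5 - 1.97*b^4 - 4.07*b^3 - 0.1*b^2 + 1.36*b + 0.59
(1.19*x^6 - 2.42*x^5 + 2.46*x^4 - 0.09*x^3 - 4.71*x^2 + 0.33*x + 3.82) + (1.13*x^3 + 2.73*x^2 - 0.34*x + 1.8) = 1.19*x^6 - 2.42*x^5 + 2.46*x^4 + 1.04*x^3 - 1.98*x^2 - 0.01*x + 5.62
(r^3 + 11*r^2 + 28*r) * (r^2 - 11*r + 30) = r^5 - 63*r^3 + 22*r^2 + 840*r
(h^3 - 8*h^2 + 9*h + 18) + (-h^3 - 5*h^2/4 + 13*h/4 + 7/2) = -37*h^2/4 + 49*h/4 + 43/2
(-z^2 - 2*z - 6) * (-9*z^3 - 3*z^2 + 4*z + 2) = 9*z^5 + 21*z^4 + 56*z^3 + 8*z^2 - 28*z - 12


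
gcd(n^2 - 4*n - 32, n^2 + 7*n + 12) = n + 4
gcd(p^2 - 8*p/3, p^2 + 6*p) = p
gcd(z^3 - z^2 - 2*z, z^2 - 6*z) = z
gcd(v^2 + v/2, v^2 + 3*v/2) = v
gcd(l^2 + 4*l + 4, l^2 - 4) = l + 2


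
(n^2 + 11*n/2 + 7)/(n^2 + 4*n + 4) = (n + 7/2)/(n + 2)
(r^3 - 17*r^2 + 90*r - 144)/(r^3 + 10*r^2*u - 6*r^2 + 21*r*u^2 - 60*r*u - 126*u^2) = (r^2 - 11*r + 24)/(r^2 + 10*r*u + 21*u^2)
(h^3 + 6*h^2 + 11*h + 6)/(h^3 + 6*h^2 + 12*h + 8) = (h^2 + 4*h + 3)/(h^2 + 4*h + 4)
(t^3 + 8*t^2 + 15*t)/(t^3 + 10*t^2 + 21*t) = (t + 5)/(t + 7)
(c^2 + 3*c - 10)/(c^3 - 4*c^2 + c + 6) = (c + 5)/(c^2 - 2*c - 3)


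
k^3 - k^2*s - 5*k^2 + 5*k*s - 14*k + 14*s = (k - 7)*(k + 2)*(k - s)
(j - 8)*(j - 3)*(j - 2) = j^3 - 13*j^2 + 46*j - 48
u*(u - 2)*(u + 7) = u^3 + 5*u^2 - 14*u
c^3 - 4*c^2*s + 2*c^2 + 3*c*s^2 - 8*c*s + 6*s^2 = (c + 2)*(c - 3*s)*(c - s)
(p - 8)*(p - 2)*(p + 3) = p^3 - 7*p^2 - 14*p + 48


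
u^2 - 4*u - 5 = (u - 5)*(u + 1)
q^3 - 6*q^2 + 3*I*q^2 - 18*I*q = q*(q - 6)*(q + 3*I)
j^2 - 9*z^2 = (j - 3*z)*(j + 3*z)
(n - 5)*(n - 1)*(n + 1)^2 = n^4 - 4*n^3 - 6*n^2 + 4*n + 5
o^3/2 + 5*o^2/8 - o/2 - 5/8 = (o/2 + 1/2)*(o - 1)*(o + 5/4)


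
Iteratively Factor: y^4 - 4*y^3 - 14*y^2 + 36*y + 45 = (y - 3)*(y^3 - y^2 - 17*y - 15) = (y - 3)*(y + 3)*(y^2 - 4*y - 5) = (y - 3)*(y + 1)*(y + 3)*(y - 5)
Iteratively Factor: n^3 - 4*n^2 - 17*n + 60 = (n - 3)*(n^2 - n - 20) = (n - 5)*(n - 3)*(n + 4)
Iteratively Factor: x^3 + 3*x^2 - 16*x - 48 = (x + 4)*(x^2 - x - 12) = (x + 3)*(x + 4)*(x - 4)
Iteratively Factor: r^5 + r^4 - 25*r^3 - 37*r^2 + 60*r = (r - 5)*(r^4 + 6*r^3 + 5*r^2 - 12*r) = r*(r - 5)*(r^3 + 6*r^2 + 5*r - 12) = r*(r - 5)*(r - 1)*(r^2 + 7*r + 12) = r*(r - 5)*(r - 1)*(r + 4)*(r + 3)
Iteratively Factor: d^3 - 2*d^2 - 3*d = (d - 3)*(d^2 + d) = (d - 3)*(d + 1)*(d)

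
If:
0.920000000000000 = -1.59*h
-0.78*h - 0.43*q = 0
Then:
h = -0.58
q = 1.05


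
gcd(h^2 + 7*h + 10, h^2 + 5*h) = h + 5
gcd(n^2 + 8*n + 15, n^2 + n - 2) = 1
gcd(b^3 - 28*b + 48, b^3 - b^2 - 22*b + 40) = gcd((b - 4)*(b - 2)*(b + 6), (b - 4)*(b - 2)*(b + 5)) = b^2 - 6*b + 8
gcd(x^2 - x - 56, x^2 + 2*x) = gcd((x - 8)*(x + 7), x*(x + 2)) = 1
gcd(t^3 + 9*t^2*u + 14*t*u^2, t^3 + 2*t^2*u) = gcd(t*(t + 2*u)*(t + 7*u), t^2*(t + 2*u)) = t^2 + 2*t*u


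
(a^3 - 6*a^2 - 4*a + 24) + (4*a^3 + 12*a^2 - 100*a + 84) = 5*a^3 + 6*a^2 - 104*a + 108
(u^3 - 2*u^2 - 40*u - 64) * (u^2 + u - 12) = u^5 - u^4 - 54*u^3 - 80*u^2 + 416*u + 768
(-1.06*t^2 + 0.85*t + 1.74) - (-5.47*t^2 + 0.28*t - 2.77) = 4.41*t^2 + 0.57*t + 4.51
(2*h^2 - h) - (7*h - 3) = 2*h^2 - 8*h + 3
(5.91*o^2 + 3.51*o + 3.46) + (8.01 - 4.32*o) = 5.91*o^2 - 0.81*o + 11.47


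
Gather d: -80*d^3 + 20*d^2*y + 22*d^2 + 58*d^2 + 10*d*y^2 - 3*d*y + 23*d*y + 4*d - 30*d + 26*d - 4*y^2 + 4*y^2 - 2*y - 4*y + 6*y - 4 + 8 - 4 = -80*d^3 + d^2*(20*y + 80) + d*(10*y^2 + 20*y)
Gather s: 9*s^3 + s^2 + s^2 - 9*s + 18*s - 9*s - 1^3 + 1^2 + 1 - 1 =9*s^3 + 2*s^2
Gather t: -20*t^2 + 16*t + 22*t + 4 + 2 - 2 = -20*t^2 + 38*t + 4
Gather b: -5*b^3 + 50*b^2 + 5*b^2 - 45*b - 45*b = -5*b^3 + 55*b^2 - 90*b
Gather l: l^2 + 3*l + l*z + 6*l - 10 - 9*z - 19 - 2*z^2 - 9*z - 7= l^2 + l*(z + 9) - 2*z^2 - 18*z - 36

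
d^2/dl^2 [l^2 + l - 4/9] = 2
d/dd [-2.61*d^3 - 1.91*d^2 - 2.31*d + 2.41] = -7.83*d^2 - 3.82*d - 2.31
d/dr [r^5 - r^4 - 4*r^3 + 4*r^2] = r*(5*r^3 - 4*r^2 - 12*r + 8)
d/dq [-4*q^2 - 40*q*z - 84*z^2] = -8*q - 40*z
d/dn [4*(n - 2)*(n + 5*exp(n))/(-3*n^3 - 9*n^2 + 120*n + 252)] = 4*((n - 2)*(n + 5*exp(n))*(3*n^2 + 6*n - 40) - (n + (n - 2)*(5*exp(n) + 1) + 5*exp(n))*(n^3 + 3*n^2 - 40*n - 84))/(3*(n^3 + 3*n^2 - 40*n - 84)^2)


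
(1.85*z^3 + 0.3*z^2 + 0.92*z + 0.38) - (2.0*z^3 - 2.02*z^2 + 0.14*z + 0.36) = -0.15*z^3 + 2.32*z^2 + 0.78*z + 0.02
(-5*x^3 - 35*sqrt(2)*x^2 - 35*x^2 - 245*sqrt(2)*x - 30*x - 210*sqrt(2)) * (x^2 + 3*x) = -5*x^5 - 50*x^4 - 35*sqrt(2)*x^4 - 350*sqrt(2)*x^3 - 135*x^3 - 945*sqrt(2)*x^2 - 90*x^2 - 630*sqrt(2)*x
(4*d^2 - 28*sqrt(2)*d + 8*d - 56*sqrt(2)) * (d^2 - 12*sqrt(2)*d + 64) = 4*d^4 - 76*sqrt(2)*d^3 + 8*d^3 - 152*sqrt(2)*d^2 + 928*d^2 - 1792*sqrt(2)*d + 1856*d - 3584*sqrt(2)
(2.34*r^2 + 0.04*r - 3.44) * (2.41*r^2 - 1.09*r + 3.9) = 5.6394*r^4 - 2.4542*r^3 + 0.791999999999999*r^2 + 3.9056*r - 13.416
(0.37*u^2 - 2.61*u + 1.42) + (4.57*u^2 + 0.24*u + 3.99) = 4.94*u^2 - 2.37*u + 5.41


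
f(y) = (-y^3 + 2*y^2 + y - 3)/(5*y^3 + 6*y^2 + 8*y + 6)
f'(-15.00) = 0.00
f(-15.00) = -0.24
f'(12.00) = 0.00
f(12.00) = -0.15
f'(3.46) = -0.03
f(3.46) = -0.05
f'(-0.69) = 3.88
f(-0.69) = -1.42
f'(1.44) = 0.02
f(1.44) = -0.01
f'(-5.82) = -0.02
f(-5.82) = -0.31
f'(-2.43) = -0.03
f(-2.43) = -0.42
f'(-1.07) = 5.77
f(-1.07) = 0.31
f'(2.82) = -0.03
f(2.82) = -0.04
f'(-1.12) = 3.40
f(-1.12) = 0.08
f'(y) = (-15*y^2 - 12*y - 8)*(-y^3 + 2*y^2 + y - 3)/(5*y^3 + 6*y^2 + 8*y + 6)^2 + (-3*y^2 + 4*y + 1)/(5*y^3 + 6*y^2 + 8*y + 6)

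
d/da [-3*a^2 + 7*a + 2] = 7 - 6*a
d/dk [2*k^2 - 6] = 4*k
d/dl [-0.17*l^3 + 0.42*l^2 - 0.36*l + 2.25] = -0.51*l^2 + 0.84*l - 0.36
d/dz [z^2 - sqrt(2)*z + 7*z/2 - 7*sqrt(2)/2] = 2*z - sqrt(2) + 7/2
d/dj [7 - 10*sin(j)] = -10*cos(j)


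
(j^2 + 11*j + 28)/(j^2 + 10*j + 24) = (j + 7)/(j + 6)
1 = 1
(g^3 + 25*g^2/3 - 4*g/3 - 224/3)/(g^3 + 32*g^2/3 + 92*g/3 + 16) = (3*g^2 + 13*g - 56)/(3*g^2 + 20*g + 12)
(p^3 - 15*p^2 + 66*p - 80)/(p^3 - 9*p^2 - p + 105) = (p^2 - 10*p + 16)/(p^2 - 4*p - 21)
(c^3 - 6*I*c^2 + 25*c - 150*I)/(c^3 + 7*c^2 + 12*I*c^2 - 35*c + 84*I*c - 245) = (c^2 - 11*I*c - 30)/(c^2 + 7*c*(1 + I) + 49*I)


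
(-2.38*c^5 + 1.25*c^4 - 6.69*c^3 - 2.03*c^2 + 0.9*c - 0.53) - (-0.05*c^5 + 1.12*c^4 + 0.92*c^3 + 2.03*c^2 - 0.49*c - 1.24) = -2.33*c^5 + 0.13*c^4 - 7.61*c^3 - 4.06*c^2 + 1.39*c + 0.71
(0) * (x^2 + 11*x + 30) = 0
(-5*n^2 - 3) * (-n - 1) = 5*n^3 + 5*n^2 + 3*n + 3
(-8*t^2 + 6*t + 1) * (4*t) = -32*t^3 + 24*t^2 + 4*t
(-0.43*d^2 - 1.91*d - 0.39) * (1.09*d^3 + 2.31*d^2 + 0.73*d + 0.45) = -0.4687*d^5 - 3.0752*d^4 - 5.1511*d^3 - 2.4887*d^2 - 1.1442*d - 0.1755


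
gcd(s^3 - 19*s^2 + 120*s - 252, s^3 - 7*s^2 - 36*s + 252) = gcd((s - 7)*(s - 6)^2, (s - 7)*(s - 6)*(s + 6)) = s^2 - 13*s + 42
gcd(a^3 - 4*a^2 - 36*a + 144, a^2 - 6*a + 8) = a - 4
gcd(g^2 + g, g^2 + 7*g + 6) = g + 1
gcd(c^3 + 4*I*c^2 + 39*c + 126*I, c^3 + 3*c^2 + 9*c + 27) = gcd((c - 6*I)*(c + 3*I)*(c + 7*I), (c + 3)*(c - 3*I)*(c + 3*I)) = c + 3*I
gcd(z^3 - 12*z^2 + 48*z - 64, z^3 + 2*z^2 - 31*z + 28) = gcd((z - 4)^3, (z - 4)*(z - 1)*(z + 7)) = z - 4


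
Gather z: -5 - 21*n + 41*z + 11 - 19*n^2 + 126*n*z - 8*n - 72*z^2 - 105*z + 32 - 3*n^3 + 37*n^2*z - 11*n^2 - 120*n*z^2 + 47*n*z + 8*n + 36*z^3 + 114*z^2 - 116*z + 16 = -3*n^3 - 30*n^2 - 21*n + 36*z^3 + z^2*(42 - 120*n) + z*(37*n^2 + 173*n - 180) + 54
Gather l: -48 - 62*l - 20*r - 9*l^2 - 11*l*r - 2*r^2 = -9*l^2 + l*(-11*r - 62) - 2*r^2 - 20*r - 48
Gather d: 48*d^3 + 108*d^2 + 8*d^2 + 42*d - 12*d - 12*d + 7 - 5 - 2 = 48*d^3 + 116*d^2 + 18*d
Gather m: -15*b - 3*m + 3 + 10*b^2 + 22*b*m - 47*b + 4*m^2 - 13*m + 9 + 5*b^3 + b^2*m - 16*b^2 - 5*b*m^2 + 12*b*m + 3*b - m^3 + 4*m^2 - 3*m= 5*b^3 - 6*b^2 - 59*b - m^3 + m^2*(8 - 5*b) + m*(b^2 + 34*b - 19) + 12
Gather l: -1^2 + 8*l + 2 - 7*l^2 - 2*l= -7*l^2 + 6*l + 1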